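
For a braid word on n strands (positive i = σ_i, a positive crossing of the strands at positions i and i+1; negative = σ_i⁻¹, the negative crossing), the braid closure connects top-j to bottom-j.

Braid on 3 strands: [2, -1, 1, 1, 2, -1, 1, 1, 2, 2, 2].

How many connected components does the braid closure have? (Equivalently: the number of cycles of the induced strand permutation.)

2

Derivation:
Track the strand permutation on 3 strands, starting from identity.
  step 1: s2 swaps positions 2,3 -> [1 3 2]
  step 2: s1^-1 swaps positions 1,2 -> [3 1 2]
  step 3: s1 swaps positions 1,2 -> [1 3 2]
  step 4: s1 swaps positions 1,2 -> [3 1 2]
  step 5: s2 swaps positions 2,3 -> [3 2 1]
  step 6: s1^-1 swaps positions 1,2 -> [2 3 1]
  step 7: s1 swaps positions 1,2 -> [3 2 1]
  step 8: s1 swaps positions 1,2 -> [2 3 1]
  step 9: s2 swaps positions 2,3 -> [2 1 3]
  step 10: s2 swaps positions 2,3 -> [2 3 1]
  step 11: s2 swaps positions 2,3 -> [2 1 3]
Final permutation (position -> original strand): [2 1 3]
Closure components = cycle count of this permutation = 2.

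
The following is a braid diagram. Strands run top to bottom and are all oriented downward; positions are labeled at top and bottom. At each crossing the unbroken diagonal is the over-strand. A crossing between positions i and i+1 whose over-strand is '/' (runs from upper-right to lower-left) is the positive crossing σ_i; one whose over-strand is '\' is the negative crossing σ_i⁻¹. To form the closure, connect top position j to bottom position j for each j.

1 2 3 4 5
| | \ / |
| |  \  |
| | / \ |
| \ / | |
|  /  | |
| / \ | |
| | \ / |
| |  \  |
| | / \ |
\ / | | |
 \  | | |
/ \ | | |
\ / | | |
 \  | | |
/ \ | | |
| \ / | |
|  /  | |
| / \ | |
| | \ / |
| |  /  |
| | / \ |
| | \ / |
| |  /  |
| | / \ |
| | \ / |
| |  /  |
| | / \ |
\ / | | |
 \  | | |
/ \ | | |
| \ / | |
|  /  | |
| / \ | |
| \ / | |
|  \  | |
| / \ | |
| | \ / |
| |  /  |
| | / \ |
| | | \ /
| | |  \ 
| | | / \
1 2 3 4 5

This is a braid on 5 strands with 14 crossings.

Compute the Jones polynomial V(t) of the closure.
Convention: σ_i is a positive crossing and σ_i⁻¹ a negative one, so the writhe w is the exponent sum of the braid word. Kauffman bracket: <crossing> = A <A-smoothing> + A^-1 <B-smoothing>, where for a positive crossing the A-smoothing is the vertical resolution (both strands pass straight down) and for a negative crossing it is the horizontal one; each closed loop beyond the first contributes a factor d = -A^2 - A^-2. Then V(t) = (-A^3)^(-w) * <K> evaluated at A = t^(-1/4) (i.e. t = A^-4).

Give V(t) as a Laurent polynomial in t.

-t^5 + 2*t^4 - 3*t^3 + 4*t^2 - 4*t + 5 - 3*t^-1 + 2*t^-2 - t^-3

Derivation:
Reading the diagram top to bottom ('/'-over between positions i,i+1 = s_i, '\'-over = s_i^-1): braid word = s3^-1 s2 s3^-1 s1^-1 s1^-1 s2 s3 s3 s3 s1^-1 s2 s2^-1 s3 s4^-1.
The presented braid s3^-1 s2 s3^-1 s1^-1 s1^-1 s2 s3 s3 s3 s1^-1 s2 s2^-1 s3 s4^-1 on 5 strands reduces by inverse Markov moves (closure unchanged at each step):
  Destabilize: the word has the form β·s4^-1 where s4^-1 occurs only as the final letter (β ∈ B_4); drop it and the last strand → 4 strands.
  Deconjugate: the word is γ·β·γ⁻¹ with γ = s3^-1 s2 (prefix) and γ⁻¹ = s2^-1 s3 (suffix); strip both.
Reduced to β = s3^-1 s1^-1 s1^-1 s2 s3 s3 s3 s1^-1 s2 on 4 strands, 9 crossings.
Compute on β:
Braid: s3^-1 s1^-1 s1^-1 s2 s3 s3 s3 s1^-1 s2 on 4 strands, 9 crossings.
Writhe w = (#positive) - (#negative) = 5 - 4 = 1.
State-sum expansion of <K>. There are 2^9 = 512 states.
Each crossing splits two ways (0=vertical, 1=horizontal). The state's weight is A^(#A-smoothings - #B-smoothings) * d^(loops - 1).
Tabulate the states by total A-exponent and number of loops L (A-exp: L × count):
  A^9: L=4 ×1
  A^7: L=3 ×5, L=5 ×4
  A^5: L=2 ×10, L=4 ×23, L=6 ×3
  A^3: L=1 ×8, L=3 ×57, L=5 ×18, L=7 ×1
  A^1: L=2 ×70, L=4 ×50, L=6 ×6
  A^-1: L=1 ×33, L=3 ×75, L=5 ×18
  A^-3: L=2 ×51, L=4 ×32, L=6 ×1
  A^-5: L=3 ×32, L=5 ×4
  A^-7: L=4 ×9
  A^-9: L=5 ×1
Each group contributes A^e * Σ count * d^(L-1):
Powers of d = -A^2 - A^-2: d^2 = A^4 + 2 + A^-4; d^3 = -A^6 - 3*A^2 - 3*A^-2 - A^-6; d^4 = A^8 + 4*A^4 + 6 + 4*A^-4 + A^-8; d^5 = -A^10 - 5*A^6 - 10*A^2 - 10*A^-2 - 5*A^-6 - A^-10; d^6 = A^12 + 6*A^8 + 15*A^4 + 20 + 15*A^-4 + 6*A^-8 + A^-12.
  A^9 * (d^3) = -A^15 - 3*A^11 - 3*A^7 - A^3
  A^7 * (5*d^2 + 4*d^4) = 4*A^15 + 21*A^11 + 34*A^7 + 21*A^3 + 4*A^-1
  A^5 * (10*d + 23*d^3 + 3*d^5) = -3*A^15 - 38*A^11 - 109*A^7 - 109*A^3 - 38*A^-1 - 3*A^-5
  A^3 * (8 + 57*d^2 + 18*d^4 + d^6) = A^15 + 24*A^11 + 144*A^7 + 250*A^3 + 144*A^-1 + 24*A^-5 + A^-9
  A^1 * (70*d + 50*d^3 + 6*d^5) = -6*A^11 - 80*A^7 - 280*A^3 - 280*A^-1 - 80*A^-5 - 6*A^-9
  A^-1 * (33 + 75*d^2 + 18*d^4) = 18*A^7 + 147*A^3 + 291*A^-1 + 147*A^-5 + 18*A^-9
  A^-3 * (51*d + 32*d^3 + d^5) = -A^7 - 37*A^3 - 157*A^-1 - 157*A^-5 - 37*A^-9 - A^-13
  A^-5 * (32*d^2 + 4*d^4) = 4*A^3 + 48*A^-1 + 88*A^-5 + 48*A^-9 + 4*A^-13
  A^-7 * (9*d^3) = -9*A^-1 - 27*A^-5 - 27*A^-9 - 9*A^-13
  A^-9 * (d^4) = A^-1 + 4*A^-5 + 6*A^-9 + 4*A^-13 + A^-17
Summing the groups: <K> = A^15 - 2*A^11 + 3*A^7 - 5*A^3 + 4*A^-1 - 4*A^-5 + 3*A^-9 - 2*A^-13 + A^-17
Normalise by the writhe: (-A^3)^(-w) = (-A^3)^(-1) = -A^-3, so f(A) = -A^-3 * <K> = -A^12 + 2*A^8 - 3*A^4 + 5 - 4*A^-4 + 4*A^-8 - 3*A^-12 + 2*A^-16 - A^-20.
Substitute A = t^(-1/4), i.e. A^e → t^(-e/4): V(t) = -t^5 + 2*t^4 - 3*t^3 + 4*t^2 - 4*t + 5 - 3*t^-1 + 2*t^-2 - t^-3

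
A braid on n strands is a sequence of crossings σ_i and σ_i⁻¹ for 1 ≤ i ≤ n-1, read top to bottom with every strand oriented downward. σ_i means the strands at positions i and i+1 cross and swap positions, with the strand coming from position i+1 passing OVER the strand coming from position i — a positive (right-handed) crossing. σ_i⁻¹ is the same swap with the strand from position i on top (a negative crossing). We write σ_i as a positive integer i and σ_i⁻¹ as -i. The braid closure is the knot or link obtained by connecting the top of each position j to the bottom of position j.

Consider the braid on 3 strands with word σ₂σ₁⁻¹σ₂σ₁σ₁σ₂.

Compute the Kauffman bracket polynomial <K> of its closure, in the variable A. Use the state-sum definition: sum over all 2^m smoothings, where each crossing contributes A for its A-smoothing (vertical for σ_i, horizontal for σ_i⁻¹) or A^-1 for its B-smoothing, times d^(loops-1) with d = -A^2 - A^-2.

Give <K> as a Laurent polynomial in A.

A^8 - A^4 + 2 - A^-4 + A^-8 - A^-12

Derivation:
Braid: s2 s1^-1 s2 s1 s1 s2 on 3 strands, 6 crossings.
Writhe w = (#positive) - (#negative) = 5 - 1 = 4.
Computing the Kauffman bracket via state sum. There are 2^6 = 64 states.
Smooth each crossing (0=||, 1=⌣⌢); contribution A^(Σ sign_k(1-2s_k)) * d^(L-1).
Tabulate the states by total A-exponent and number of loops L (A-exp: L × count):
  A^6: L=2 ×1
  A^4: L=1 ×3, L=3 ×3
  A^2: L=2 ×14, L=4 ×1
  A^0: L=1 ×10, L=3 ×10
  A^-2: L=2 ×13, L=4 ×2
  A^-4: L=3 ×6
  A^-6: L=4 ×1
Each group contributes A^e * Σ count * d^(L-1):
Powers of d = -A^2 - A^-2: d^2 = A^4 + 2 + A^-4; d^3 = -A^6 - 3*A^2 - 3*A^-2 - A^-6.
  A^6 * (d) = -A^8 - A^4
  A^4 * (3 + 3*d^2) = 3*A^8 + 9*A^4 + 3
  A^2 * (14*d + d^3) = -A^8 - 17*A^4 - 17 - A^-4
  A^0 * (10 + 10*d^2) = 10*A^4 + 30 + 10*A^-4
  A^-2 * (13*d + 2*d^3) = -2*A^4 - 19 - 19*A^-4 - 2*A^-8
  A^-4 * (6*d^2) = 6 + 12*A^-4 + 6*A^-8
  A^-6 * (d^3) = -1 - 3*A^-4 - 3*A^-8 - A^-12
Summing the groups: <K> = A^8 - A^4 + 2 - A^-4 + A^-8 - A^-12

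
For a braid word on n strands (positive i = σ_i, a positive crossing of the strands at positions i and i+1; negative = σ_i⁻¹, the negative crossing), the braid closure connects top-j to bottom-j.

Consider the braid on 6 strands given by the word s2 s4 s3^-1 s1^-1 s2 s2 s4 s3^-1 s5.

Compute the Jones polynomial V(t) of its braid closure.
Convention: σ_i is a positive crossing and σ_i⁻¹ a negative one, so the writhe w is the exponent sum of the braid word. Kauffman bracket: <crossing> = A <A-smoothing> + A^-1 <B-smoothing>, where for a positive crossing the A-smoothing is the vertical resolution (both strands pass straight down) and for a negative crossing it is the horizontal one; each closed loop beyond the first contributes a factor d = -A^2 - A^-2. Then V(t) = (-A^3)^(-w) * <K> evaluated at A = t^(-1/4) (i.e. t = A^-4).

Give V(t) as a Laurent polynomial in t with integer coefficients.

The presented braid s2 s4 s3^-1 s1^-1 s2 s2 s4 s3^-1 s5 on 6 strands reduces by inverse Markov moves (closure unchanged at each step):
  Destabilize: the word has the form β·s5 where s5 occurs only as the final letter (β ∈ B_5); drop it and the last strand → 5 strands.
Reduced to β = s2 s4 s3^-1 s1^-1 s2 s2 s4 s3^-1 on 5 strands, 8 crossings.
Compute on β:
Braid: s2 s4 s3^-1 s1^-1 s2 s2 s4 s3^-1 on 5 strands, 8 crossings.
Writhe w = (#positive) - (#negative) = 5 - 3 = 2.
Enumerate smoothing states for the bracket polynomial. There are 2^8 = 256 states.
Smooth each crossing (0=||, 1=⌣⌢); contribution A^(Σ sign_k(1-2s_k)) * d^(L-1).
Tabulate the states by total A-exponent and number of loops L (A-exp: L × count):
  A^8: L=4 ×1
  A^6: L=3 ×7, L=5 ×1
  A^4: L=2 ×19, L=4 ×9
  A^2: L=1 ×19, L=3 ×35, L=5 ×2
  A^0: L=2 ×48, L=4 ×22
  A^-2: L=3 ×49, L=5 ×7
  A^-4: L=4 ×27, L=6 ×1
  A^-6: L=5 ×8
  A^-8: L=6 ×1
Each group contributes A^e * Σ count * d^(L-1):
Powers of d = -A^2 - A^-2: d^2 = A^4 + 2 + A^-4; d^3 = -A^6 - 3*A^2 - 3*A^-2 - A^-6; d^4 = A^8 + 4*A^4 + 6 + 4*A^-4 + A^-8; d^5 = -A^10 - 5*A^6 - 10*A^2 - 10*A^-2 - 5*A^-6 - A^-10.
  A^8 * (d^3) = -A^14 - 3*A^10 - 3*A^6 - A^2
  A^6 * (7*d^2 + d^4) = A^14 + 11*A^10 + 20*A^6 + 11*A^2 + A^-2
  A^4 * (19*d + 9*d^3) = -9*A^10 - 46*A^6 - 46*A^2 - 9*A^-2
  A^2 * (19 + 35*d^2 + 2*d^4) = 2*A^10 + 43*A^6 + 101*A^2 + 43*A^-2 + 2*A^-6
  A^0 * (48*d + 22*d^3) = -22*A^6 - 114*A^2 - 114*A^-2 - 22*A^-6
  A^-2 * (49*d^2 + 7*d^4) = 7*A^6 + 77*A^2 + 140*A^-2 + 77*A^-6 + 7*A^-10
  A^-4 * (27*d^3 + d^5) = -A^6 - 32*A^2 - 91*A^-2 - 91*A^-6 - 32*A^-10 - A^-14
  A^-6 * (8*d^4) = 8*A^2 + 32*A^-2 + 48*A^-6 + 32*A^-10 + 8*A^-14
  A^-8 * (d^5) = -A^2 - 5*A^-2 - 10*A^-6 - 10*A^-10 - 5*A^-14 - A^-18
Summing the groups: <K> = A^10 - 2*A^6 + 3*A^2 - 3*A^-2 + 4*A^-6 - 3*A^-10 + 2*A^-14 - A^-18
Normalise by the writhe: (-A^3)^(-w) = (-A^3)^(-2) = A^-6, so f(A) = A^-6 * <K> = A^4 - 2 + 3*A^-4 - 3*A^-8 + 4*A^-12 - 3*A^-16 + 2*A^-20 - A^-24.
Substitute A = t^(-1/4), i.e. A^e → t^(-e/4): V(t) = -t^6 + 2*t^5 - 3*t^4 + 4*t^3 - 3*t^2 + 3*t - 2 + t^-1

Answer: -t^6 + 2*t^5 - 3*t^4 + 4*t^3 - 3*t^2 + 3*t - 2 + t^-1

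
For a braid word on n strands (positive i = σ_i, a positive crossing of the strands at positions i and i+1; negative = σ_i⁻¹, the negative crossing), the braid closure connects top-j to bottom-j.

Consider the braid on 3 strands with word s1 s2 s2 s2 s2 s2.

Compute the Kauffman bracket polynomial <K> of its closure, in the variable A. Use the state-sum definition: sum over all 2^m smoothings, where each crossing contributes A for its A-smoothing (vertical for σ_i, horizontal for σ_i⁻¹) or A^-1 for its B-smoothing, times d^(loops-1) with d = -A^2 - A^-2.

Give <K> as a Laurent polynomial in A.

Braid: s1 s2 s2 s2 s2 s2 on 3 strands, 6 crossings.
Writhe w = (#positive) - (#negative) = 6 - 0 = 6.
State-sum expansion of <K>. There are 2^6 = 64 states.
Each crossing splits two ways (0=vertical, 1=horizontal). The state's weight is A^(#A-smoothings - #B-smoothings) * d^(loops - 1).
Tabulate the states by total A-exponent and number of loops L (A-exp: L × count):
  A^6: L=3 ×1
  A^4: L=2 ×6
  A^2: L=1 ×5, L=3 ×10
  A^0: L=2 ×10, L=4 ×10
  A^-2: L=3 ×10, L=5 ×5
  A^-4: L=4 ×5, L=6 ×1
  A^-6: L=5 ×1
Each group contributes A^e * Σ count * d^(L-1):
Powers of d = -A^2 - A^-2: d^2 = A^4 + 2 + A^-4; d^3 = -A^6 - 3*A^2 - 3*A^-2 - A^-6; d^4 = A^8 + 4*A^4 + 6 + 4*A^-4 + A^-8; d^5 = -A^10 - 5*A^6 - 10*A^2 - 10*A^-2 - 5*A^-6 - A^-10.
  A^6 * (d^2) = A^10 + 2*A^6 + A^2
  A^4 * (6*d) = -6*A^6 - 6*A^2
  A^2 * (5 + 10*d^2) = 10*A^6 + 25*A^2 + 10*A^-2
  A^0 * (10*d + 10*d^3) = -10*A^6 - 40*A^2 - 40*A^-2 - 10*A^-6
  A^-2 * (10*d^2 + 5*d^4) = 5*A^6 + 30*A^2 + 50*A^-2 + 30*A^-6 + 5*A^-10
  A^-4 * (5*d^3 + d^5) = -A^6 - 10*A^2 - 25*A^-2 - 25*A^-6 - 10*A^-10 - A^-14
  A^-6 * (d^4) = A^2 + 4*A^-2 + 6*A^-6 + 4*A^-10 + A^-14
Summing the groups: <K> = A^10 + A^2 - A^-2 + A^-6 - A^-10

Answer: A^10 + A^2 - A^-2 + A^-6 - A^-10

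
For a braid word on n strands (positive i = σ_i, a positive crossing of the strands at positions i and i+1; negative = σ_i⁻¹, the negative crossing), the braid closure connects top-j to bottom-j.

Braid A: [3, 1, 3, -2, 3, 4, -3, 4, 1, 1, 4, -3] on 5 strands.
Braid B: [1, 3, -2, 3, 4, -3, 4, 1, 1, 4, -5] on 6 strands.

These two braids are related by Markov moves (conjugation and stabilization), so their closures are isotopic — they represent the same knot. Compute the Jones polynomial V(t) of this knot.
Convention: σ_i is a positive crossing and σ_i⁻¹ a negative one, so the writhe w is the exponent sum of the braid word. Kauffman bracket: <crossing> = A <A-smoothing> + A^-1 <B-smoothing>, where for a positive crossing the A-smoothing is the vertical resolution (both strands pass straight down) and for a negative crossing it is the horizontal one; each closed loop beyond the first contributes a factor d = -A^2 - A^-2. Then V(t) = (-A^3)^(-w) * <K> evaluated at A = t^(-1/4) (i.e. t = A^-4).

Markov-equivalent braids have isotopic closures, hence identical knot invariants. Strip the Markov moves from each word to reach a common short braid β, then compute V(t) once on β.
Braid A: s3 s1 s3 s2^-1 s3 s4 s3^-1 s4 s1 s1 s4 s3^-1 on 5 strands reduces by inverse Markov moves (closure unchanged at each step):
  Deconjugate: the word is γ·β·γ⁻¹ with γ = s3 (prefix) and γ⁻¹ = s3^-1 (suffix); strip both.
Reduced to β = s1 s3 s2^-1 s3 s4 s3^-1 s4 s1 s1 s4 on 5 strands, 10 crossings.
Braid B: s1 s3 s2^-1 s3 s4 s3^-1 s4 s1 s1 s4 s5^-1 on 6 strands reduces by inverse Markov moves (closure unchanged at each step):
  Destabilize: the word has the form β·s5^-1 where s5^-1 occurs only as the final letter (β ∈ B_5); drop it and the last strand → 5 strands.
Reduced to β = s1 s3 s2^-1 s3 s4 s3^-1 s4 s1 s1 s4 on 5 strands, 10 crossings.
Both give the same β = s1 s3 s2^-1 s3 s4 s3^-1 s4 s1 s1 s4 on 5 strands, so one state sum suffices:
Braid: s1 s3 s2^-1 s3 s4 s3^-1 s4 s1 s1 s4 on 5 strands, 10 crossings.
Writhe w = (#positive) - (#negative) = 8 - 2 = 6.
Computing the Kauffman bracket via state sum. There are 2^10 = 1024 states.
Smooth each crossing (0=||, 1=⌣⌢); contribution A^(Σ sign_k(1-2s_k)) * d^(L-1).
Tabulate the states by total A-exponent and number of loops L (A-exp: L × count):
  A^10: L=3 ×1
  A^8: L=2 ×6, L=4 ×4
  A^6: L=1 ×9, L=3 ×32, L=5 ×4
  A^4: L=2 ×70, L=4 ×49, L=6 ×1
  A^2: L=1 ×30, L=3 ×149, L=5 ×31
  A^0: L=2 ×99, L=4 ×144, L=6 ×9
  A^-2: L=3 ×136, L=5 ×73, L=7 ×1
  A^-4: L=4 ×101, L=6 ×19
  A^-6: L=5 ×43, L=7 ×2
  A^-8: L=6 ×10
  A^-10: L=7 ×1
Each group contributes A^e * Σ count * d^(L-1):
Powers of d = -A^2 - A^-2: d^2 = A^4 + 2 + A^-4; d^3 = -A^6 - 3*A^2 - 3*A^-2 - A^-6; d^4 = A^8 + 4*A^4 + 6 + 4*A^-4 + A^-8; d^5 = -A^10 - 5*A^6 - 10*A^2 - 10*A^-2 - 5*A^-6 - A^-10; d^6 = A^12 + 6*A^8 + 15*A^4 + 20 + 15*A^-4 + 6*A^-8 + A^-12.
  A^10 * (d^2) = A^14 + 2*A^10 + A^6
  A^8 * (6*d + 4*d^3) = -4*A^14 - 18*A^10 - 18*A^6 - 4*A^2
  A^6 * (9 + 32*d^2 + 4*d^4) = 4*A^14 + 48*A^10 + 97*A^6 + 48*A^2 + 4*A^-2
  A^4 * (70*d + 49*d^3 + d^5) = -A^14 - 54*A^10 - 227*A^6 - 227*A^2 - 54*A^-2 - A^-6
  A^2 * (30 + 149*d^2 + 31*d^4) = 31*A^10 + 273*A^6 + 514*A^2 + 273*A^-2 + 31*A^-6
  A^0 * (99*d + 144*d^3 + 9*d^5) = -9*A^10 - 189*A^6 - 621*A^2 - 621*A^-2 - 189*A^-6 - 9*A^-10
  A^-2 * (136*d^2 + 73*d^4 + d^6) = A^10 + 79*A^6 + 443*A^2 + 730*A^-2 + 443*A^-6 + 79*A^-10 + A^-14
  A^-4 * (101*d^3 + 19*d^5) = -19*A^6 - 196*A^2 - 493*A^-2 - 493*A^-6 - 196*A^-10 - 19*A^-14
  A^-6 * (43*d^4 + 2*d^6) = 2*A^6 + 55*A^2 + 202*A^-2 + 298*A^-6 + 202*A^-10 + 55*A^-14 + 2*A^-18
  A^-8 * (10*d^5) = -10*A^2 - 50*A^-2 - 100*A^-6 - 100*A^-10 - 50*A^-14 - 10*A^-18
  A^-10 * (d^6) = A^2 + 6*A^-2 + 15*A^-6 + 20*A^-10 + 15*A^-14 + 6*A^-18 + A^-22
Summing the groups: <K> = A^10 - A^6 + 3*A^2 - 3*A^-2 + 4*A^-6 - 4*A^-10 + 2*A^-14 - 2*A^-18 + A^-22
Normalise by the writhe: (-A^3)^(-w) = (-A^3)^(-6) = A^-18, so f(A) = A^-18 * <K> = A^-8 - A^-12 + 3*A^-16 - 3*A^-20 + 4*A^-24 - 4*A^-28 + 2*A^-32 - 2*A^-36 + A^-40.
Substitute A = t^(-1/4), i.e. A^e → t^(-e/4): V(t) = t^10 - 2*t^9 + 2*t^8 - 4*t^7 + 4*t^6 - 3*t^5 + 3*t^4 - t^3 + t^2

Answer: t^10 - 2*t^9 + 2*t^8 - 4*t^7 + 4*t^6 - 3*t^5 + 3*t^4 - t^3 + t^2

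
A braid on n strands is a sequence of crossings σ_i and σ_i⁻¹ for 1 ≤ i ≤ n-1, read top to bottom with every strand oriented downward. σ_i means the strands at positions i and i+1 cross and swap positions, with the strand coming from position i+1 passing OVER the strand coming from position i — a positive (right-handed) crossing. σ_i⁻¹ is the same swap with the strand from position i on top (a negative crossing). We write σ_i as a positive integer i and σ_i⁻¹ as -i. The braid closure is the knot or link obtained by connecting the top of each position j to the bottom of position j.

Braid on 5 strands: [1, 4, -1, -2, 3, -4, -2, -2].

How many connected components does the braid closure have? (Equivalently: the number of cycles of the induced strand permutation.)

Track the strand permutation on 5 strands, starting from identity.
  step 1: s1 swaps positions 1,2 -> [2 1 3 4 5]
  step 2: s4 swaps positions 4,5 -> [2 1 3 5 4]
  step 3: s1^-1 swaps positions 1,2 -> [1 2 3 5 4]
  step 4: s2^-1 swaps positions 2,3 -> [1 3 2 5 4]
  step 5: s3 swaps positions 3,4 -> [1 3 5 2 4]
  step 6: s4^-1 swaps positions 4,5 -> [1 3 5 4 2]
  step 7: s2^-1 swaps positions 2,3 -> [1 5 3 4 2]
  step 8: s2^-1 swaps positions 2,3 -> [1 3 5 4 2]
Final permutation (position -> original strand): [1 3 5 4 2]
Closure components = cycle count of this permutation = 3.

Answer: 3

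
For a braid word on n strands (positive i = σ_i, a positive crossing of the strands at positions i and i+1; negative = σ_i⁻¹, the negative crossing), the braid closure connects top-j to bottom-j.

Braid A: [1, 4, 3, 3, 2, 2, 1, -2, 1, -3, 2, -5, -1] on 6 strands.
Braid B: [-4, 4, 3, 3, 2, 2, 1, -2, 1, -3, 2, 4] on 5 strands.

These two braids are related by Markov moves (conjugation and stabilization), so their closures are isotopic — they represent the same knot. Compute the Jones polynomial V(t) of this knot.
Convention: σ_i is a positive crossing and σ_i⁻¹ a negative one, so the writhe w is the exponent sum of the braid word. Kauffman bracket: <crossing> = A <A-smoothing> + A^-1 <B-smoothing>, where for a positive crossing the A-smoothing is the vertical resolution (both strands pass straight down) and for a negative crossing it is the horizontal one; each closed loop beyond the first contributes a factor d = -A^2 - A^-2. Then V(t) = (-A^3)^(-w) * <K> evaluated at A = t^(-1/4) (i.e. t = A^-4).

-t^8 + t^7 - 2*t^6 + 3*t^5 - 2*t^4 + 3*t^3 - 2*t^2 + t

Derivation:
Markov-equivalent braids have isotopic closures, hence identical knot invariants. Strip the Markov moves from each word to reach a common short braid β, then compute V(t) once on β.
Braid A: s1 s4 s3 s3 s2 s2 s1 s2^-1 s1 s3^-1 s2 s5^-1 s1^-1 on 6 strands reduces by inverse Markov moves (closure unchanged at each step):
  Deconjugate: the word is γ·β·γ⁻¹ with γ = s1 (prefix) and γ⁻¹ = s1^-1 (suffix); strip both.
  Destabilize: the word has the form β·s5^-1 where s5^-1 occurs only as the final letter (β ∈ B_5); drop it and the last strand → 5 strands.
Reduced to β = s4 s3 s3 s2 s2 s1 s2^-1 s1 s3^-1 s2 on 5 strands, 10 crossings.
Braid B: s4^-1 s4 s3 s3 s2 s2 s1 s2^-1 s1 s3^-1 s2 s4 on 5 strands reduces by inverse Markov moves (closure unchanged at each step):
  Deconjugate: the word is γ·β·γ⁻¹ with γ = s4^-1 (prefix) and γ⁻¹ = s4 (suffix); strip both.
Reduced to β = s4 s3 s3 s2 s2 s1 s2^-1 s1 s3^-1 s2 on 5 strands, 10 crossings.
Both give the same β = s4 s3 s3 s2 s2 s1 s2^-1 s1 s3^-1 s2 on 5 strands, so one state sum suffices:
Braid: s4 s3 s3 s2 s2 s1 s2^-1 s1 s3^-1 s2 on 5 strands, 10 crossings.
Writhe w = (#positive) - (#negative) = 8 - 2 = 6.
Enumerate smoothing states for the bracket polynomial. There are 2^10 = 1024 states.
Each crossing splits two ways (0=vertical, 1=horizontal). The state's weight is A^(#A-smoothings - #B-smoothings) * d^(loops - 1).
Tabulate the states by total A-exponent and number of loops L (A-exp: L × count):
  A^10: L=3 ×1
  A^8: L=2 ×3, L=4 ×7
  A^6: L=1 ×2, L=3 ×29, L=5 ×14
  A^4: L=2 ×39, L=4 ×72, L=6 ×9
  A^2: L=1 ×17, L=3 ×137, L=5 ×54, L=7 ×2
  A^0: L=2 ×109, L=4 ×128, L=6 ×15
  A^-2: L=1 ×30, L=3 ×132, L=5 ×47, L=7 ×1
  A^-4: L=2 ×49, L=4 ×65, L=6 ×6
  A^-6: L=3 ×31, L=5 ×14
  A^-8: L=4 ×9, L=6 ×1
  A^-10: L=5 ×1
Each group contributes A^e * Σ count * d^(L-1):
Powers of d = -A^2 - A^-2: d^2 = A^4 + 2 + A^-4; d^3 = -A^6 - 3*A^2 - 3*A^-2 - A^-6; d^4 = A^8 + 4*A^4 + 6 + 4*A^-4 + A^-8; d^5 = -A^10 - 5*A^6 - 10*A^2 - 10*A^-2 - 5*A^-6 - A^-10; d^6 = A^12 + 6*A^8 + 15*A^4 + 20 + 15*A^-4 + 6*A^-8 + A^-12.
  A^10 * (d^2) = A^14 + 2*A^10 + A^6
  A^8 * (3*d + 7*d^3) = -7*A^14 - 24*A^10 - 24*A^6 - 7*A^2
  A^6 * (2 + 29*d^2 + 14*d^4) = 14*A^14 + 85*A^10 + 144*A^6 + 85*A^2 + 14*A^-2
  A^4 * (39*d + 72*d^3 + 9*d^5) = -9*A^14 - 117*A^10 - 345*A^6 - 345*A^2 - 117*A^-2 - 9*A^-6
  A^2 * (17 + 137*d^2 + 54*d^4 + 2*d^6) = 2*A^14 + 66*A^10 + 383*A^6 + 655*A^2 + 383*A^-2 + 66*A^-6 + 2*A^-10
  A^0 * (109*d + 128*d^3 + 15*d^5) = -15*A^10 - 203*A^6 - 643*A^2 - 643*A^-2 - 203*A^-6 - 15*A^-10
  A^-2 * (30 + 132*d^2 + 47*d^4 + d^6) = A^10 + 53*A^6 + 335*A^2 + 596*A^-2 + 335*A^-6 + 53*A^-10 + A^-14
  A^-4 * (49*d + 65*d^3 + 6*d^5) = -6*A^6 - 95*A^2 - 304*A^-2 - 304*A^-6 - 95*A^-10 - 6*A^-14
  A^-6 * (31*d^2 + 14*d^4) = 14*A^2 + 87*A^-2 + 146*A^-6 + 87*A^-10 + 14*A^-14
  A^-8 * (9*d^3 + d^5) = -A^2 - 14*A^-2 - 37*A^-6 - 37*A^-10 - 14*A^-14 - A^-18
  A^-10 * (d^4) = A^-2 + 4*A^-6 + 6*A^-10 + 4*A^-14 + A^-18
Summing the groups: <K> = A^14 - 2*A^10 + 3*A^6 - 2*A^2 + 3*A^-2 - 2*A^-6 + A^-10 - A^-14
Normalise by the writhe: (-A^3)^(-w) = (-A^3)^(-6) = A^-18, so f(A) = A^-18 * <K> = A^-4 - 2*A^-8 + 3*A^-12 - 2*A^-16 + 3*A^-20 - 2*A^-24 + A^-28 - A^-32.
Substitute A = t^(-1/4), i.e. A^e → t^(-e/4): V(t) = -t^8 + t^7 - 2*t^6 + 3*t^5 - 2*t^4 + 3*t^3 - 2*t^2 + t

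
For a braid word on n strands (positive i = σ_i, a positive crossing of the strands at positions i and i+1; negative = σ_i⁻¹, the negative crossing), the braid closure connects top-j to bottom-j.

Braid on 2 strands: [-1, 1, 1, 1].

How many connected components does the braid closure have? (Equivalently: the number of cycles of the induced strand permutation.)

2

Derivation:
Track the strand permutation on 2 strands, starting from identity.
  step 1: s1^-1 swaps positions 1,2 -> [2 1]
  step 2: s1 swaps positions 1,2 -> [1 2]
  step 3: s1 swaps positions 1,2 -> [2 1]
  step 4: s1 swaps positions 1,2 -> [1 2]
Final permutation (position -> original strand): [1 2]
Closure components = cycle count of this permutation = 2.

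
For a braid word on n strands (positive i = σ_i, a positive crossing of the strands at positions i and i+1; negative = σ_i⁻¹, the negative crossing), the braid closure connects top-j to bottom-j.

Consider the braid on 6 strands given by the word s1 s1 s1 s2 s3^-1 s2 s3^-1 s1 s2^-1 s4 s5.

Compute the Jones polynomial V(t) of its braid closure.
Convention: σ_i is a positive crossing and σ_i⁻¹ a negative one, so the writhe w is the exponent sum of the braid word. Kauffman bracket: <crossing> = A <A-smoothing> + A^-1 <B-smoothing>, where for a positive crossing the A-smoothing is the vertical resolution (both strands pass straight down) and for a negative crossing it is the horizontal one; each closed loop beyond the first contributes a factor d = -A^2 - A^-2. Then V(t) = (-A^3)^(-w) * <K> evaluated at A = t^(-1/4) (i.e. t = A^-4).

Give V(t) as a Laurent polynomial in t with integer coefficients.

t^7 - 2*t^6 + 3*t^5 - 4*t^4 + 4*t^3 - 4*t^2 + 3*t - 1 + t^-1

Derivation:
The presented braid s1 s1 s1 s2 s3^-1 s2 s3^-1 s1 s2^-1 s4 s5 on 6 strands reduces by inverse Markov moves (closure unchanged at each step):
  Destabilize: the word has the form β·s5 where s5 occurs only as the final letter (β ∈ B_5); drop it and the last strand → 5 strands.
  Destabilize: the word has the form β·s4 where s4 occurs only as the final letter (β ∈ B_4); drop it and the last strand → 4 strands.
Reduced to β = s1 s1 s1 s2 s3^-1 s2 s3^-1 s1 s2^-1 on 4 strands, 9 crossings.
Compute on β:
Braid: s1 s1 s1 s2 s3^-1 s2 s3^-1 s1 s2^-1 on 4 strands, 9 crossings.
Writhe w = (#positive) - (#negative) = 6 - 3 = 3.
Enumerate smoothing states for the bracket polynomial. There are 2^9 = 512 states.
Smooth each crossing (0=||, 1=⌣⌢); contribution A^(Σ sign_k(1-2s_k)) * d^(L-1).
Tabulate the states by total A-exponent and number of loops L (A-exp: L × count):
  A^9: L=3 ×1
  A^7: L=2 ×7, L=4 ×2
  A^5: L=1 ×12, L=3 ×24
  A^3: L=2 ×66, L=4 ×18
  A^1: L=1 ×35, L=3 ×84, L=5 ×7
  A^-1: L=2 ×73, L=4 ×52, L=6 ×1
  A^-3: L=3 ×68, L=5 ×16
  A^-5: L=4 ×34, L=6 ×2
  A^-7: L=5 ×9
  A^-9: L=6 ×1
Each group contributes A^e * Σ count * d^(L-1):
Powers of d = -A^2 - A^-2: d^2 = A^4 + 2 + A^-4; d^3 = -A^6 - 3*A^2 - 3*A^-2 - A^-6; d^4 = A^8 + 4*A^4 + 6 + 4*A^-4 + A^-8; d^5 = -A^10 - 5*A^6 - 10*A^2 - 10*A^-2 - 5*A^-6 - A^-10.
  A^9 * (d^2) = A^13 + 2*A^9 + A^5
  A^7 * (7*d + 2*d^3) = -2*A^13 - 13*A^9 - 13*A^5 - 2*A
  A^5 * (12 + 24*d^2) = 24*A^9 + 60*A^5 + 24*A
  A^3 * (66*d + 18*d^3) = -18*A^9 - 120*A^5 - 120*A - 18*A^-3
  A^1 * (35 + 84*d^2 + 7*d^4) = 7*A^9 + 112*A^5 + 245*A + 112*A^-3 + 7*A^-7
  A^-1 * (73*d + 52*d^3 + d^5) = -A^9 - 57*A^5 - 239*A - 239*A^-3 - 57*A^-7 - A^-11
  A^-3 * (68*d^2 + 16*d^4) = 16*A^5 + 132*A + 232*A^-3 + 132*A^-7 + 16*A^-11
  A^-5 * (34*d^3 + 2*d^5) = -2*A^5 - 44*A - 122*A^-3 - 122*A^-7 - 44*A^-11 - 2*A^-15
  A^-7 * (9*d^4) = 9*A + 36*A^-3 + 54*A^-7 + 36*A^-11 + 9*A^-15
  A^-9 * (d^5) = -A - 5*A^-3 - 10*A^-7 - 10*A^-11 - 5*A^-15 - A^-19
Summing the groups: <K> = -A^13 + A^9 - 3*A^5 + 4*A - 4*A^-3 + 4*A^-7 - 3*A^-11 + 2*A^-15 - A^-19
Normalise by the writhe: (-A^3)^(-w) = (-A^3)^(-3) = -A^-9, so f(A) = -A^-9 * <K> = A^4 - 1 + 3*A^-4 - 4*A^-8 + 4*A^-12 - 4*A^-16 + 3*A^-20 - 2*A^-24 + A^-28.
Substitute A = t^(-1/4), i.e. A^e → t^(-e/4): V(t) = t^7 - 2*t^6 + 3*t^5 - 4*t^4 + 4*t^3 - 4*t^2 + 3*t - 1 + t^-1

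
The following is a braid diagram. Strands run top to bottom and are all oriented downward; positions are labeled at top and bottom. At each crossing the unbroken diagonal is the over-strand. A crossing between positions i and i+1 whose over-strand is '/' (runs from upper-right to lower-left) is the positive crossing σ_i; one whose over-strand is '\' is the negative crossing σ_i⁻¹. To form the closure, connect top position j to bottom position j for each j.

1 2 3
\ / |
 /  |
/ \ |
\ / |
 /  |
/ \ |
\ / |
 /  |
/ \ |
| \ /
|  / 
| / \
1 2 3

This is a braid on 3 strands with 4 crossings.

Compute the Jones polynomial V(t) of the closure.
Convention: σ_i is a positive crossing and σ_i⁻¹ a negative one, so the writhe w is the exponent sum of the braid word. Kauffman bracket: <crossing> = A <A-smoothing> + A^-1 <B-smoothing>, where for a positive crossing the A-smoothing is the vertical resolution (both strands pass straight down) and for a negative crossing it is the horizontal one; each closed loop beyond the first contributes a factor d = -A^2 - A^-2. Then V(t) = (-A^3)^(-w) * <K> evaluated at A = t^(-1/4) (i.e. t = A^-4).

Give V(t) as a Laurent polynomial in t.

-t^4 + t^3 + t

Derivation:
Reading the diagram top to bottom ('/'-over between positions i,i+1 = s_i, '\'-over = s_i^-1): braid word = s1 s1 s1 s2.
The presented braid s1 s1 s1 s2 on 3 strands reduces by inverse Markov moves (closure unchanged at each step):
  Destabilize: the word has the form β·s2 where s2 occurs only as the final letter (β ∈ B_2); drop it and the last strand → 2 strands.
Reduced to β = s1 s1 s1 on 2 strands, 3 crossings.
Compute on β:
Braid: s1 s1 s1 on 2 strands, 3 crossings.
Writhe w = (#positive) - (#negative) = 3 - 0 = 3.
State-sum expansion of <K>. There are 2^3 = 8 states.
For each crossing: s=0 is the vertical smoothing, s=1 horizontal. Crossing k contributes A^(sign_k * (1 - 2*s_k)); loop factor d = -A^2 - A^-2.
  state 000: A-exp=+3, loops=2, term = A^3 * d^1
  state 001: A-exp=+1, loops=1, term = A^1 * d^0
  state 010: A-exp=+1, loops=1, term = A^1 * d^0
  state 011: A-exp=-1, loops=2, term = A^-1 * d^1
  state 100: A-exp=+1, loops=1, term = A^1 * d^0
  state 101: A-exp=-1, loops=2, term = A^-1 * d^1
  state 110: A-exp=-1, loops=2, term = A^-1 * d^1
  state 111: A-exp=-3, loops=3, term = A^-3 * d^2
Collect the terms by A-exponent (count of states per loop number):
Powers of d = -A^2 - A^-2: d^2 = A^4 + 2 + A^-4.
  A^3 * (d) = -A^5 - A
  A^1 * (3) = 3*A
  A^-1 * (3*d) = -3*A - 3*A^-3
  A^-3 * (d^2) = A + 2*A^-3 + A^-7
Summing the groups: <K> = -A^5 - A^-3 + A^-7
Normalise by the writhe: (-A^3)^(-w) = (-A^3)^(-3) = -A^-9, so f(A) = -A^-9 * <K> = A^-4 + A^-12 - A^-16.
Substitute A = t^(-1/4), i.e. A^e → t^(-e/4): V(t) = -t^4 + t^3 + t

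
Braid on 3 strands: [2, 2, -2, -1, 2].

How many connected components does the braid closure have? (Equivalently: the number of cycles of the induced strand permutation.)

2

Derivation:
Track the strand permutation on 3 strands, starting from identity.
  step 1: s2 swaps positions 2,3 -> [1 3 2]
  step 2: s2 swaps positions 2,3 -> [1 2 3]
  step 3: s2^-1 swaps positions 2,3 -> [1 3 2]
  step 4: s1^-1 swaps positions 1,2 -> [3 1 2]
  step 5: s2 swaps positions 2,3 -> [3 2 1]
Final permutation (position -> original strand): [3 2 1]
Closure components = cycle count of this permutation = 2.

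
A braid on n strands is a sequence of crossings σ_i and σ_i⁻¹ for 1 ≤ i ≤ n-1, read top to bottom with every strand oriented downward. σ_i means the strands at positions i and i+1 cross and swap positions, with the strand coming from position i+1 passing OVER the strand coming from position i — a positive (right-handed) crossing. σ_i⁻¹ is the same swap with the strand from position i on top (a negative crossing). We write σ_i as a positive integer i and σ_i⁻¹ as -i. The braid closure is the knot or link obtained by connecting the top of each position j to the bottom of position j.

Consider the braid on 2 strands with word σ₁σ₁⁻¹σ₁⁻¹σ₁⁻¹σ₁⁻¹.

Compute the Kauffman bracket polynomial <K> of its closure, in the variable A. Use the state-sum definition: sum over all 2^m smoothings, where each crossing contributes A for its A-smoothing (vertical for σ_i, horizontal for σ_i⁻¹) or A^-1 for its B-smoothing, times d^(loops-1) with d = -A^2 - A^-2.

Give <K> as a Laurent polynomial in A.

A^7 - A^3 - A^-5

Derivation:
First cancel adjacent σ_i σ_i⁻¹ pairs (Reidemeister II — same braid, same closure): s1 s1^-1 s1^-1 s1^-1 s1^-1 → s1^-1 s1^-1 s1^-1.
Braid: s1^-1 s1^-1 s1^-1 on 2 strands, 3 crossings.
Writhe w = (#positive) - (#negative) = 0 - 3 = -3.
Computing the Kauffman bracket via state sum. There are 2^3 = 8 states.
Each crossing splits two ways (0=vertical, 1=horizontal). The state's weight is A^(#A-smoothings - #B-smoothings) * d^(loops - 1).
  state 000: A-exp=-3, loops=2, term = A^-3 * d^1
  state 001: A-exp=-1, loops=1, term = A^-1 * d^0
  state 010: A-exp=-1, loops=1, term = A^-1 * d^0
  state 011: A-exp=+1, loops=2, term = A^1 * d^1
  state 100: A-exp=-1, loops=1, term = A^-1 * d^0
  state 101: A-exp=+1, loops=2, term = A^1 * d^1
  state 110: A-exp=+1, loops=2, term = A^1 * d^1
  state 111: A-exp=+3, loops=3, term = A^3 * d^2
Collect the terms by A-exponent (count of states per loop number):
Powers of d = -A^2 - A^-2: d^2 = A^4 + 2 + A^-4.
  A^3 * (d^2) = A^7 + 2*A^3 + A^-1
  A^1 * (3*d) = -3*A^3 - 3*A^-1
  A^-1 * (3) = 3*A^-1
  A^-3 * (d) = -A^-1 - A^-5
Summing the groups: <K> = A^7 - A^3 - A^-5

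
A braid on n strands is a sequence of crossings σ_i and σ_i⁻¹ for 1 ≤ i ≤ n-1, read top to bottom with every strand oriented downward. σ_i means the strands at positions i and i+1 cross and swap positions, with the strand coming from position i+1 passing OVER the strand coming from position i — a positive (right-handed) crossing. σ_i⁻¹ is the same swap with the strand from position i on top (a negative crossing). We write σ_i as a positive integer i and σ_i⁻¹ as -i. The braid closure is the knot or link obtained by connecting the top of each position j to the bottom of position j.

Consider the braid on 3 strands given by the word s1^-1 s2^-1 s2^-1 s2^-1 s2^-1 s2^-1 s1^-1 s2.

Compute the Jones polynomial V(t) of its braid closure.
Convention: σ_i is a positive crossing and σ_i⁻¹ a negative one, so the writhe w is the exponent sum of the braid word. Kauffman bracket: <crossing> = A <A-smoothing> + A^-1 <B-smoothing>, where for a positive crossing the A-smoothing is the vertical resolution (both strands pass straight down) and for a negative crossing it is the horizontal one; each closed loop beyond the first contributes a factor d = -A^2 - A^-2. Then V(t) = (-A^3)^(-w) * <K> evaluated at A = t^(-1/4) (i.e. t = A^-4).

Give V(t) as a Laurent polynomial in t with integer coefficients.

t^-2 - t^-3 + 2*t^-4 - 2*t^-5 + 3*t^-6 - 2*t^-7 + t^-8 - t^-9

Derivation:
Braid: s1^-1 s2^-1 s2^-1 s2^-1 s2^-1 s2^-1 s1^-1 s2 on 3 strands, 8 crossings.
Writhe w = (#positive) - (#negative) = 1 - 7 = -6.
Enumerate smoothing states for the bracket polynomial. There are 2^8 = 256 states.
Smooth each crossing (0=||, 1=⌣⌢); contribution A^(Σ sign_k(1-2s_k)) * d^(L-1).
Tabulate the states by total A-exponent and number of loops L (A-exp: L × count):
  A^8: L=6 ×1
  A^6: L=5 ×8
  A^4: L=4 ×25, L=6 ×3
  A^2: L=3 ×40, L=5 ×15, L=7 ×1
  A^0: L=2 ×35, L=4 ×30, L=6 ×5
  A^-2: L=1 ×15, L=3 ×31, L=5 ×10
  A^-4: L=2 ×18, L=4 ×10
  A^-6: L=1 ×2, L=3 ×6
  A^-8: L=2 ×1
Each group contributes A^e * Σ count * d^(L-1):
Powers of d = -A^2 - A^-2: d^2 = A^4 + 2 + A^-4; d^3 = -A^6 - 3*A^2 - 3*A^-2 - A^-6; d^4 = A^8 + 4*A^4 + 6 + 4*A^-4 + A^-8; d^5 = -A^10 - 5*A^6 - 10*A^2 - 10*A^-2 - 5*A^-6 - A^-10; d^6 = A^12 + 6*A^8 + 15*A^4 + 20 + 15*A^-4 + 6*A^-8 + A^-12.
  A^8 * (d^5) = -A^18 - 5*A^14 - 10*A^10 - 10*A^6 - 5*A^2 - A^-2
  A^6 * (8*d^4) = 8*A^14 + 32*A^10 + 48*A^6 + 32*A^2 + 8*A^-2
  A^4 * (25*d^3 + 3*d^5) = -3*A^14 - 40*A^10 - 105*A^6 - 105*A^2 - 40*A^-2 - 3*A^-6
  A^2 * (40*d^2 + 15*d^4 + d^6) = A^14 + 21*A^10 + 115*A^6 + 190*A^2 + 115*A^-2 + 21*A^-6 + A^-10
  A^0 * (35*d + 30*d^3 + 5*d^5) = -5*A^10 - 55*A^6 - 175*A^2 - 175*A^-2 - 55*A^-6 - 5*A^-10
  A^-2 * (15 + 31*d^2 + 10*d^4) = 10*A^6 + 71*A^2 + 137*A^-2 + 71*A^-6 + 10*A^-10
  A^-4 * (18*d + 10*d^3) = -10*A^2 - 48*A^-2 - 48*A^-6 - 10*A^-10
  A^-6 * (2 + 6*d^2) = 6*A^-2 + 14*A^-6 + 6*A^-10
  A^-8 * (d) = -A^-6 - A^-10
Summing the groups: <K> = -A^18 + A^14 - 2*A^10 + 3*A^6 - 2*A^2 + 2*A^-2 - A^-6 + A^-10
Normalise by the writhe: (-A^3)^(-w) = (-A^3)^(6) = A^18, so f(A) = A^18 * <K> = -A^36 + A^32 - 2*A^28 + 3*A^24 - 2*A^20 + 2*A^16 - A^12 + A^8.
Substitute A = t^(-1/4), i.e. A^e → t^(-e/4): V(t) = t^-2 - t^-3 + 2*t^-4 - 2*t^-5 + 3*t^-6 - 2*t^-7 + t^-8 - t^-9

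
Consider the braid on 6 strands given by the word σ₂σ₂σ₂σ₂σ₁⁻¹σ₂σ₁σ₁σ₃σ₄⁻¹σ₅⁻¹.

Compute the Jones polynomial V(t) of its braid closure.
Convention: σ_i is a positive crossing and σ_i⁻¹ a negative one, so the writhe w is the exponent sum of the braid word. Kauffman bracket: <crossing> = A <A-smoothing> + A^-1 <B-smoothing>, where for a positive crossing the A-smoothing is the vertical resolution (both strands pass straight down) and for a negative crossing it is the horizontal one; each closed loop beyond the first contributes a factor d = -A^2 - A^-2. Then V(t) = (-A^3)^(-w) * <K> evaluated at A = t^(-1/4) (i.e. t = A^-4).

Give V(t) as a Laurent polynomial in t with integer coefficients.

-t^9 + t^8 - 2*t^7 + 3*t^6 - 2*t^5 + 2*t^4 - t^3 + t^2

Derivation:
The presented braid s2 s2 s2 s2 s1^-1 s2 s1 s1 s3 s4^-1 s5^-1 on 6 strands reduces by inverse Markov moves (closure unchanged at each step):
  Destabilize: the word has the form β·s5^-1 where s5^-1 occurs only as the final letter (β ∈ B_5); drop it and the last strand → 5 strands.
  Destabilize: the word has the form β·s4^-1 where s4^-1 occurs only as the final letter (β ∈ B_4); drop it and the last strand → 4 strands.
  Destabilize: the word has the form β·s3 where s3 occurs only as the final letter (β ∈ B_3); drop it and the last strand → 3 strands.
Reduced to β = s2 s2 s2 s2 s1^-1 s2 s1 s1 on 3 strands, 8 crossings.
Compute on β:
Braid: s2 s2 s2 s2 s1^-1 s2 s1 s1 on 3 strands, 8 crossings.
Writhe w = (#positive) - (#negative) = 7 - 1 = 6.
State-sum expansion of <K>. There are 2^8 = 256 states.
Each crossing splits two ways (0=vertical, 1=horizontal). The state's weight is A^(#A-smoothings - #B-smoothings) * d^(loops - 1).
Tabulate the states by total A-exponent and number of loops L (A-exp: L × count):
  A^8: L=2 ×1
  A^6: L=1 ×5, L=3 ×3
  A^4: L=2 ×27, L=4 ×1
  A^2: L=1 ×18, L=3 ×38
  A^0: L=2 ×41, L=4 ×29
  A^-2: L=3 ×44, L=5 ×12
  A^-4: L=4 ×26, L=6 ×2
  A^-6: L=5 ×8
  A^-8: L=6 ×1
Each group contributes A^e * Σ count * d^(L-1):
Powers of d = -A^2 - A^-2: d^2 = A^4 + 2 + A^-4; d^3 = -A^6 - 3*A^2 - 3*A^-2 - A^-6; d^4 = A^8 + 4*A^4 + 6 + 4*A^-4 + A^-8; d^5 = -A^10 - 5*A^6 - 10*A^2 - 10*A^-2 - 5*A^-6 - A^-10.
  A^8 * (d) = -A^10 - A^6
  A^6 * (5 + 3*d^2) = 3*A^10 + 11*A^6 + 3*A^2
  A^4 * (27*d + d^3) = -A^10 - 30*A^6 - 30*A^2 - A^-2
  A^2 * (18 + 38*d^2) = 38*A^6 + 94*A^2 + 38*A^-2
  A^0 * (41*d + 29*d^3) = -29*A^6 - 128*A^2 - 128*A^-2 - 29*A^-6
  A^-2 * (44*d^2 + 12*d^4) = 12*A^6 + 92*A^2 + 160*A^-2 + 92*A^-6 + 12*A^-10
  A^-4 * (26*d^3 + 2*d^5) = -2*A^6 - 36*A^2 - 98*A^-2 - 98*A^-6 - 36*A^-10 - 2*A^-14
  A^-6 * (8*d^4) = 8*A^2 + 32*A^-2 + 48*A^-6 + 32*A^-10 + 8*A^-14
  A^-8 * (d^5) = -A^2 - 5*A^-2 - 10*A^-6 - 10*A^-10 - 5*A^-14 - A^-18
Summing the groups: <K> = A^10 - A^6 + 2*A^2 - 2*A^-2 + 3*A^-6 - 2*A^-10 + A^-14 - A^-18
Normalise by the writhe: (-A^3)^(-w) = (-A^3)^(-6) = A^-18, so f(A) = A^-18 * <K> = A^-8 - A^-12 + 2*A^-16 - 2*A^-20 + 3*A^-24 - 2*A^-28 + A^-32 - A^-36.
Substitute A = t^(-1/4), i.e. A^e → t^(-e/4): V(t) = -t^9 + t^8 - 2*t^7 + 3*t^6 - 2*t^5 + 2*t^4 - t^3 + t^2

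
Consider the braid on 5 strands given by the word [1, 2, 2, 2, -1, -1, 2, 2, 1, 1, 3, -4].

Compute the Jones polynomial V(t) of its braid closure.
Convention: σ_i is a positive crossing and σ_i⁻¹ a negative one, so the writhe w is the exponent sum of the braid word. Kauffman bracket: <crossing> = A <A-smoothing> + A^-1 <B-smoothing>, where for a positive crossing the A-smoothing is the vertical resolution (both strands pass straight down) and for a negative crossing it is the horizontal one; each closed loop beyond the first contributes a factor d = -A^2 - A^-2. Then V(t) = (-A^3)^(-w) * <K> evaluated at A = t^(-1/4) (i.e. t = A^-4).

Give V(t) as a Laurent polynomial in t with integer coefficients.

The presented braid s1 s2 s2 s2 s1^-1 s1^-1 s2 s2 s1 s1 s3 s4^-1 on 5 strands reduces by inverse Markov moves (closure unchanged at each step):
  Destabilize: the word has the form β·s4^-1 where s4^-1 occurs only as the final letter (β ∈ B_4); drop it and the last strand → 4 strands.
  Destabilize: the word has the form β·s3 where s3 occurs only as the final letter (β ∈ B_3); drop it and the last strand → 3 strands.
Reduced to β = s1 s2 s2 s2 s1^-1 s1^-1 s2 s2 s1 s1 on 3 strands, 10 crossings.
Compute on β:
Braid: s1 s2 s2 s2 s1^-1 s1^-1 s2 s2 s1 s1 on 3 strands, 10 crossings.
Writhe w = (#positive) - (#negative) = 8 - 2 = 6.
Computing the Kauffman bracket via state sum. There are 2^10 = 1024 states.
For each crossing: s=0 is the vertical smoothing, s=1 horizontal. Crossing k contributes A^(sign_k * (1 - 2*s_k)); loop factor d = -A^2 - A^-2.
Tabulate the states by total A-exponent and number of loops L (A-exp: L × count):
  A^10: L=3 ×1
  A^8: L=2 ×7, L=4 ×3
  A^6: L=1 ×10, L=3 ×32, L=5 ×3
  A^4: L=2 ×76, L=4 ×43, L=6 ×1
  A^2: L=1 ×51, L=3 ×132, L=5 ×27
  A^0: L=2 ×135, L=4 ×109, L=6 ×8
  A^-2: L=3 ×161, L=5 ×48, L=7 ×1
  A^-4: L=4 ×109, L=6 ×11
  A^-6: L=5 ×44, L=7 ×1
  A^-8: L=6 ×10
  A^-10: L=7 ×1
Each group contributes A^e * Σ count * d^(L-1):
Powers of d = -A^2 - A^-2: d^2 = A^4 + 2 + A^-4; d^3 = -A^6 - 3*A^2 - 3*A^-2 - A^-6; d^4 = A^8 + 4*A^4 + 6 + 4*A^-4 + A^-8; d^5 = -A^10 - 5*A^6 - 10*A^2 - 10*A^-2 - 5*A^-6 - A^-10; d^6 = A^12 + 6*A^8 + 15*A^4 + 20 + 15*A^-4 + 6*A^-8 + A^-12.
  A^10 * (d^2) = A^14 + 2*A^10 + A^6
  A^8 * (7*d + 3*d^3) = -3*A^14 - 16*A^10 - 16*A^6 - 3*A^2
  A^6 * (10 + 32*d^2 + 3*d^4) = 3*A^14 + 44*A^10 + 92*A^6 + 44*A^2 + 3*A^-2
  A^4 * (76*d + 43*d^3 + d^5) = -A^14 - 48*A^10 - 215*A^6 - 215*A^2 - 48*A^-2 - A^-6
  A^2 * (51 + 132*d^2 + 27*d^4) = 27*A^10 + 240*A^6 + 477*A^2 + 240*A^-2 + 27*A^-6
  A^0 * (135*d + 109*d^3 + 8*d^5) = -8*A^10 - 149*A^6 - 542*A^2 - 542*A^-2 - 149*A^-6 - 8*A^-10
  A^-2 * (161*d^2 + 48*d^4 + d^6) = A^10 + 54*A^6 + 368*A^2 + 630*A^-2 + 368*A^-6 + 54*A^-10 + A^-14
  A^-4 * (109*d^3 + 11*d^5) = -11*A^6 - 164*A^2 - 437*A^-2 - 437*A^-6 - 164*A^-10 - 11*A^-14
  A^-6 * (44*d^4 + d^6) = A^6 + 50*A^2 + 191*A^-2 + 284*A^-6 + 191*A^-10 + 50*A^-14 + A^-18
  A^-8 * (10*d^5) = -10*A^2 - 50*A^-2 - 100*A^-6 - 100*A^-10 - 50*A^-14 - 10*A^-18
  A^-10 * (d^6) = A^2 + 6*A^-2 + 15*A^-6 + 20*A^-10 + 15*A^-14 + 6*A^-18 + A^-22
Summing the groups: <K> = 2*A^10 - 3*A^6 + 6*A^2 - 7*A^-2 + 7*A^-6 - 7*A^-10 + 5*A^-14 - 3*A^-18 + A^-22
Normalise by the writhe: (-A^3)^(-w) = (-A^3)^(-6) = A^-18, so f(A) = A^-18 * <K> = 2*A^-8 - 3*A^-12 + 6*A^-16 - 7*A^-20 + 7*A^-24 - 7*A^-28 + 5*A^-32 - 3*A^-36 + A^-40.
Substitute A = t^(-1/4), i.e. A^e → t^(-e/4): V(t) = t^10 - 3*t^9 + 5*t^8 - 7*t^7 + 7*t^6 - 7*t^5 + 6*t^4 - 3*t^3 + 2*t^2

Answer: t^10 - 3*t^9 + 5*t^8 - 7*t^7 + 7*t^6 - 7*t^5 + 6*t^4 - 3*t^3 + 2*t^2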